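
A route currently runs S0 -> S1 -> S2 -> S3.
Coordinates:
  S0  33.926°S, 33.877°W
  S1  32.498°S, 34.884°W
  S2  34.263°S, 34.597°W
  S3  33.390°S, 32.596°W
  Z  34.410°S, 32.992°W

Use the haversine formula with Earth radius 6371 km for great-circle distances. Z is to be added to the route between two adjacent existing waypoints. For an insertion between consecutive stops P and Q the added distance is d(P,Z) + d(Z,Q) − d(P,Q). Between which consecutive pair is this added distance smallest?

Added distance for inserting Z between each consecutive pair:
S0–S1: 188.9 km
S1–S2: 225.9 km
S2–S3: 58.7 km
Smallest added distance is 58.7 km, inserting between S2 and S3.

between S2 and S3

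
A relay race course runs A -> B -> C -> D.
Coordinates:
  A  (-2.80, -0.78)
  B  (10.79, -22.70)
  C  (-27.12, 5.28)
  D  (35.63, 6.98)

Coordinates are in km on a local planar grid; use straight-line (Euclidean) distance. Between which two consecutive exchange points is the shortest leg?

Leg distances:
A→B: 25.8 km
B→C: 47.1 km
C→D: 62.8 km
The shortest leg is A–B at 25.8 km.

A–B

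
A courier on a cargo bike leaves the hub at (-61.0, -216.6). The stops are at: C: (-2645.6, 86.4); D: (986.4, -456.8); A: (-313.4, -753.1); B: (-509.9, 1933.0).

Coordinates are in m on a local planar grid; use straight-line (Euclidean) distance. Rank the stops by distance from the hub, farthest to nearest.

C, B, D, A

Distance from the hub at (-61.0, -216.6) to each:
C (-2645.6, 86.4): 2602.3 m
B (-509.9, 1933.0): 2196.0 m
D (986.4, -456.8): 1074.6 m
A (-313.4, -753.1): 592.9 m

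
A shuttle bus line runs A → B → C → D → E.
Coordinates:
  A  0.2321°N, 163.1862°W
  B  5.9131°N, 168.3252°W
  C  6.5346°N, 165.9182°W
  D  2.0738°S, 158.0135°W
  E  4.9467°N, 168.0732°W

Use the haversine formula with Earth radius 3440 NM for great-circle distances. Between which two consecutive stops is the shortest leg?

Leg distances:
A→B: 459.5 NM
B→C: 148.4 NM
C→D: 701.1 NM
D→E: 736.0 NM
The shortest leg is B–C at 148.4 NM.

B–C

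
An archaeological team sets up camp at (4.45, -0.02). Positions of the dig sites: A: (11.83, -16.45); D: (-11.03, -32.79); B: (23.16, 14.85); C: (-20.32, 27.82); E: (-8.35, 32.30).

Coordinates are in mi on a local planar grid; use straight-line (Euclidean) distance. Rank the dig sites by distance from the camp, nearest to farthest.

A, B, E, D, C

Distances from the camp:
A (11.83, -16.45): 18.0 mi
B (23.16, 14.85): 23.9 mi
E (-8.35, 32.30): 34.8 mi
D (-11.03, -32.79): 36.2 mi
C (-20.32, 27.82): 37.3 mi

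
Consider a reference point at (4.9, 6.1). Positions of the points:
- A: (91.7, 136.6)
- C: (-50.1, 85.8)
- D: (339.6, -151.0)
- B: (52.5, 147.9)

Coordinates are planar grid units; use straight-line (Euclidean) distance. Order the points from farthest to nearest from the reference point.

D, A, B, C

Distance from the reference point at (4.9, 6.1) to each:
D (339.6, -151.0): 369.7
A (91.7, 136.6): 156.7
B (52.5, 147.9): 149.6
C (-50.1, 85.8): 96.8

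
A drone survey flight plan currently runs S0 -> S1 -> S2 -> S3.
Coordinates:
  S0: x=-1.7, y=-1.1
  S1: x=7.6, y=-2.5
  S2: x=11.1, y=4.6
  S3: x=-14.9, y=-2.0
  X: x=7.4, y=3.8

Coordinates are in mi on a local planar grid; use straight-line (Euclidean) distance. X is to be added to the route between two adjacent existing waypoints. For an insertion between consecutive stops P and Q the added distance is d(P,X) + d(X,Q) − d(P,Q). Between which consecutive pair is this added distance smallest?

between S2 and S3

Added distance for inserting X between each consecutive pair:
S0–S1: 7.2 mi
S1–S2: 2.2 mi
S2–S3: 0.0 mi
Smallest added distance is 0.0 mi, inserting between S2 and S3.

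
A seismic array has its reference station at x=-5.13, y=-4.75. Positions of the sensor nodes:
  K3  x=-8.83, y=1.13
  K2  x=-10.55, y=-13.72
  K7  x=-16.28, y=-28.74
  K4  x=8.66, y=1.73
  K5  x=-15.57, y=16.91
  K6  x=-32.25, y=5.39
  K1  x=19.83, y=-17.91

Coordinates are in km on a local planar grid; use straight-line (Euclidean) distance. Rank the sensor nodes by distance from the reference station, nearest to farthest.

Distance from the reference station at x=-5.13, y=-4.75 to each:
K3 x=-8.83, y=1.13: 6.9 km
K2 x=-10.55, y=-13.72: 10.5 km
K4 x=8.66, y=1.73: 15.2 km
K5 x=-15.57, y=16.91: 24.0 km
K7 x=-16.28, y=-28.74: 26.5 km
K1 x=19.83, y=-17.91: 28.2 km
K6 x=-32.25, y=5.39: 29.0 km

K3, K2, K4, K5, K7, K1, K6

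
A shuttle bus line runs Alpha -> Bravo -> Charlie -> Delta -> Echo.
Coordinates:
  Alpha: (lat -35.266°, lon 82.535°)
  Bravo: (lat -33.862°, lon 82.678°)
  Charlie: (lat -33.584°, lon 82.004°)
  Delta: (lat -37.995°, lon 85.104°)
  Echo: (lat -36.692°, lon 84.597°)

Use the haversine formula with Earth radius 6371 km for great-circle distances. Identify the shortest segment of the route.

Leg distances:
Alpha→Bravo: 156.7 km
Bravo→Charlie: 69.6 km
Charlie→Delta: 564.5 km
Delta→Echo: 151.7 km
The shortest leg is Bravo–Charlie at 69.6 km.

Bravo–Charlie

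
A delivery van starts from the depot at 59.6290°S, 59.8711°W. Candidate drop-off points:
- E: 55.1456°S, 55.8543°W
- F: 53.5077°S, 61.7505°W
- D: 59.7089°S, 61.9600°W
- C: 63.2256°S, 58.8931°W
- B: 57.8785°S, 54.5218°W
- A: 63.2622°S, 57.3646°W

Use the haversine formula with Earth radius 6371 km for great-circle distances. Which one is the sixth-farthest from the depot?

Distances from the depot (59.6290°S, 59.8711°W):
F: 690.3 km
E: 553.4 km
A: 425.3 km
C: 403.3 km
B: 364.6 km
D: 117.6 km
The sixth-farthest is D at 117.6 km.

D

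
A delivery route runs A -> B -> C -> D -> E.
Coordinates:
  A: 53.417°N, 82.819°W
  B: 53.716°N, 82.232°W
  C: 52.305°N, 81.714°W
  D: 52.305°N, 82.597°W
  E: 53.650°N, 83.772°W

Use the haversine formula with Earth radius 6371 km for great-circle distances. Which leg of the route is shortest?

Leg distances:
A→B: 51.1 km
B→C: 160.7 km
C→D: 60.0 km
D→E: 169.0 km
The shortest leg is A–B at 51.1 km.

A–B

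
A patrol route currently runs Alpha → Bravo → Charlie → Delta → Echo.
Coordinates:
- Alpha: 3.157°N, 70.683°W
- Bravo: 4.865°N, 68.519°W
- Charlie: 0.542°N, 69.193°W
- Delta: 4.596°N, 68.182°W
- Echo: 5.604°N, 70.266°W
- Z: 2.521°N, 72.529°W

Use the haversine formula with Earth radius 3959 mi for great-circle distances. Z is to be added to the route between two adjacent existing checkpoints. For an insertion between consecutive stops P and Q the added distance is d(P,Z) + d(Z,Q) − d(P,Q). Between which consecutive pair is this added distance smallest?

between Alpha and Bravo

Added distance for inserting Z between each consecutive pair:
Alpha–Bravo: 265.0 mi
Bravo–Charlie: 286.1 mi
Charlie–Delta: 311.6 mi
Delta–Echo: 436.9 mi
Smallest added distance is 265.0 mi, inserting between Alpha and Bravo.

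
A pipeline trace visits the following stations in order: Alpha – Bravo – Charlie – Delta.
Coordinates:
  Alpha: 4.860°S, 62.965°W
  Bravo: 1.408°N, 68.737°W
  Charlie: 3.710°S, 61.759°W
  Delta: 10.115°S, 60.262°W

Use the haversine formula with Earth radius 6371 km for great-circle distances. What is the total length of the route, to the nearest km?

Leg distances:
Alpha→Bravo: 947.1 km  (cumulative 947.1 km)
Bravo→Charlie: 961.9 km  (cumulative 1909.0 km)
Charlie→Delta: 731.1 km  (cumulative 2640.1 km)
Total route length ≈ 2640 km.

2640 km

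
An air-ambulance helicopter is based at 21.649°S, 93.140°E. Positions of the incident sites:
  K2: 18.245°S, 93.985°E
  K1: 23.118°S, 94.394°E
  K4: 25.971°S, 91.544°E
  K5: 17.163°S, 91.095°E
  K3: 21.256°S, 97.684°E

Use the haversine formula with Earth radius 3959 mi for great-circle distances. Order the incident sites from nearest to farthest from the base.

Distance from the base at 21.649°S, 93.140°E to each:
K1 23.118°S, 94.394°E: 129.3 mi
K2 18.245°S, 93.985°E: 241.5 mi
K3 21.256°S, 97.684°E: 293.5 mi
K4 25.971°S, 91.544°E: 315.2 mi
K5 17.163°S, 91.095°E: 337.4 mi

K1, K2, K3, K4, K5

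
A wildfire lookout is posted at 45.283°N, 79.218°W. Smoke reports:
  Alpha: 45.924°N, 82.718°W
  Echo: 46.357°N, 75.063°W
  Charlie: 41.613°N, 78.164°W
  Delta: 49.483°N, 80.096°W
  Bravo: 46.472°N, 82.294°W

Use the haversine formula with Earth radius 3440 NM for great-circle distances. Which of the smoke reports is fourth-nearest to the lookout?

Charlie

Distances from the lookout (45.283°N, 79.218°W):
Bravo: 147.0 NM
Alpha: 152.0 NM
Echo: 185.4 NM
Charlie: 225.1 NM
Delta: 254.7 NM
The fourth-nearest is Charlie at 225.1 NM.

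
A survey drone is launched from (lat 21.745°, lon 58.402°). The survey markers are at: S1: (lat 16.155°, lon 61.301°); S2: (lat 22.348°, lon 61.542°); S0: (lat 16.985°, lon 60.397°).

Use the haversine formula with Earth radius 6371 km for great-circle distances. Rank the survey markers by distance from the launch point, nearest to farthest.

S2, S0, S1

Distances from the launch point:
S2 (lat 22.348°, lon 61.542°): 330.5 km
S0 (lat 16.985°, lon 60.397°): 569.1 km
S1 (lat 16.155°, lon 61.301°): 692.3 km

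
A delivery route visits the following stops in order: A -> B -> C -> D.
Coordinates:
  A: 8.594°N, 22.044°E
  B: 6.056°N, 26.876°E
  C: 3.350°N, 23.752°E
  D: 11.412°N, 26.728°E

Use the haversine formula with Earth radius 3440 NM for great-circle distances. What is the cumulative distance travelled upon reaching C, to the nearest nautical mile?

573 NM

Leg distances:
A→B: 325.6 NM  (cumulative 325.6 NM)
B→C: 247.7 NM  (cumulative 573.2 NM)
Cumulative distance at C ≈ 573 NM.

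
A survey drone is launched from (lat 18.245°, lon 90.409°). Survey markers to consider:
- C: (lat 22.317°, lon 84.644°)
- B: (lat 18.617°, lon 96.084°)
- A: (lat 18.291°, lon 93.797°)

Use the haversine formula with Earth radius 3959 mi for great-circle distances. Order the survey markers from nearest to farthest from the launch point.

A, B, C

Distance from the launch point at (lat 18.245°, lon 90.409°) to each:
A (lat 18.291°, lon 93.797°): 222.3 mi
B (lat 18.617°, lon 96.084°): 372.9 mi
C (lat 22.317°, lon 84.644°): 467.6 mi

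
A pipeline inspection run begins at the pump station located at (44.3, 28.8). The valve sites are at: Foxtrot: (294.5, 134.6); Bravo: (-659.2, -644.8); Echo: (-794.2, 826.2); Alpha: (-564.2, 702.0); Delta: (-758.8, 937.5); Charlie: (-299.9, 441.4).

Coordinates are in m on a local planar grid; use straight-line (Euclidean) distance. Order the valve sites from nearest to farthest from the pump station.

Foxtrot, Charlie, Alpha, Bravo, Echo, Delta

Distance from the pump station at (44.3, 28.8) to each:
Foxtrot (294.5, 134.6): 271.6 m
Charlie (-299.9, 441.4): 537.3 m
Alpha (-564.2, 702.0): 907.5 m
Bravo (-659.2, -644.8): 974.0 m
Echo (-794.2, 826.2): 1157.1 m
Delta (-758.8, 937.5): 1212.7 m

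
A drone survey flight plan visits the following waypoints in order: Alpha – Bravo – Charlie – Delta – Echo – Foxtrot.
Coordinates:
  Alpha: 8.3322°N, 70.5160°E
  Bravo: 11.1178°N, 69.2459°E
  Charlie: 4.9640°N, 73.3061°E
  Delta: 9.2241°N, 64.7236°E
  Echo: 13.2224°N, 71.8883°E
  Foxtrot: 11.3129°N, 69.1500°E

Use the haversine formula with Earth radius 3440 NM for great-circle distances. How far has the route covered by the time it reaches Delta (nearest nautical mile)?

1196 NM

Leg distances:
Alpha→Bravo: 183.4 NM  (cumulative 183.4 NM)
Bravo→Charlie: 441.3 NM  (cumulative 624.6 NM)
Charlie→Delta: 571.6 NM  (cumulative 1196.2 NM)
Cumulative distance at Delta ≈ 1196 NM.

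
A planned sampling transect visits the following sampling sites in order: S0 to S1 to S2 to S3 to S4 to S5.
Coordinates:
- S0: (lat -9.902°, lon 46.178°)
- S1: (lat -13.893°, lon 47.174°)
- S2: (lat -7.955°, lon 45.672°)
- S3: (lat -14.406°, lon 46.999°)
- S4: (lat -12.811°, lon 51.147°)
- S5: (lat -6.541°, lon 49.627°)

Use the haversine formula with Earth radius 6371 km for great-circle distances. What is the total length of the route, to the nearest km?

3068 km

Leg distances:
S0→S1: 456.8 km  (cumulative 456.8 km)
S1→S2: 680.3 km  (cumulative 1137.1 km)
S2→S3: 731.8 km  (cumulative 1868.9 km)
S3→S4: 482.1 km  (cumulative 2351.0 km)
S4→S5: 716.8 km  (cumulative 3067.8 km)
Total route length ≈ 3068 km.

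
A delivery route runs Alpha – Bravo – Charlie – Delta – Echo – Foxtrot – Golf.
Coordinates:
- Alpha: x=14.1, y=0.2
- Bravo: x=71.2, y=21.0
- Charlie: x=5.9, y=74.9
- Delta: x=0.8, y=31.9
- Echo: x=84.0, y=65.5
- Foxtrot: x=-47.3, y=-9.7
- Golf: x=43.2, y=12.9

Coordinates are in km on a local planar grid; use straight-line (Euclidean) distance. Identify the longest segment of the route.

Echo–Foxtrot

Leg distances:
Alpha→Bravo: 60.8 km
Bravo→Charlie: 84.7 km
Charlie→Delta: 43.3 km
Delta→Echo: 89.7 km
Echo→Foxtrot: 151.3 km
Foxtrot→Golf: 93.3 km
The longest leg is Echo–Foxtrot at 151.3 km.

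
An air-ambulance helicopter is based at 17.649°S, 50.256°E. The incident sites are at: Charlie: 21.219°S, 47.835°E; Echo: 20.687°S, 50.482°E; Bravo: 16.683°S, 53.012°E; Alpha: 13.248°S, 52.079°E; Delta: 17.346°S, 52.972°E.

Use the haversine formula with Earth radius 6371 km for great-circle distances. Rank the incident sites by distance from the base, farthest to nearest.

Alpha, Charlie, Echo, Bravo, Delta

Distance from the base at 17.649°S, 50.256°E to each:
Alpha 13.248°S, 52.079°E: 526.9 km
Charlie 21.219°S, 47.835°E: 471.2 km
Echo 20.687°S, 50.482°E: 338.6 km
Bravo 16.683°S, 53.012°E: 311.9 km
Delta 17.346°S, 52.972°E: 290.0 km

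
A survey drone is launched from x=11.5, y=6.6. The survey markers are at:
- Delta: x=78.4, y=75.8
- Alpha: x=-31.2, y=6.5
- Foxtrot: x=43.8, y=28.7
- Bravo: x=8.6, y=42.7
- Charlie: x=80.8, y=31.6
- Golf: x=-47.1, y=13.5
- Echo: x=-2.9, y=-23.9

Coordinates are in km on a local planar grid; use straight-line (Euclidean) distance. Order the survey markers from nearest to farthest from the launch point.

Echo, Bravo, Foxtrot, Alpha, Golf, Charlie, Delta

Distances from the launch point:
Echo x=-2.9, y=-23.9: 33.7 km
Bravo x=8.6, y=42.7: 36.2 km
Foxtrot x=43.8, y=28.7: 39.1 km
Alpha x=-31.2, y=6.5: 42.7 km
Golf x=-47.1, y=13.5: 59.0 km
Charlie x=80.8, y=31.6: 73.7 km
Delta x=78.4, y=75.8: 96.3 km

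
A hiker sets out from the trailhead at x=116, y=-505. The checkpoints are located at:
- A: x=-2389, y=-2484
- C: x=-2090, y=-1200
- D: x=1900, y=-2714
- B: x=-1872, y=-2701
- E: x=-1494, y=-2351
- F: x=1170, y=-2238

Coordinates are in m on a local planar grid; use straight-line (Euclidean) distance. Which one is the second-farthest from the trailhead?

Distances from the trailhead (x=116, y=-505):
A: 3192.4 m
B: 2962.2 m
D: 2839.4 m
E: 2449.5 m
C: 2312.9 m
F: 2028.4 m
The second-farthest is B at 2962.2 m.

B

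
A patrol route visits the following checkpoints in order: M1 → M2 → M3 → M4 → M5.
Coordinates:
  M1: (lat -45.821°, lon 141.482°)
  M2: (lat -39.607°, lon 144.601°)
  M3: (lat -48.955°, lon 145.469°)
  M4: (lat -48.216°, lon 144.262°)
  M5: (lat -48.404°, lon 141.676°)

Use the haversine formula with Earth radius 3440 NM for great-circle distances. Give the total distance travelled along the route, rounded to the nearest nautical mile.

1129 NM

Leg distances:
M1→M2: 397.6 NM  (cumulative 397.6 NM)
M2→M3: 562.5 NM  (cumulative 960.0 NM)
M3→M4: 65.3 NM  (cumulative 1025.4 NM)
M4→M5: 103.9 NM  (cumulative 1129.2 NM)
Total route length ≈ 1129 NM.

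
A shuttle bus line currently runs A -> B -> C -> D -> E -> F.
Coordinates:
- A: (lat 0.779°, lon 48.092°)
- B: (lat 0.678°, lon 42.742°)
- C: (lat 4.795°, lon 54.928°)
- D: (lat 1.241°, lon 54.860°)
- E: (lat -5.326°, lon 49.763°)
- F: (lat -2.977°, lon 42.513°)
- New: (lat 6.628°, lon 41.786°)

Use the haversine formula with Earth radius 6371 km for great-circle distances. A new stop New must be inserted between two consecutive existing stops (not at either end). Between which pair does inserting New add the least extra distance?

between B and C

Added distance for inserting New between each consecutive pair:
A–B: 1030.2 km
B–C: 709.7 km
C–D: 2641.6 km
D–E: 2241.8 km
E–F: 1822.8 km
Smallest added distance is 709.7 km, inserting between B and C.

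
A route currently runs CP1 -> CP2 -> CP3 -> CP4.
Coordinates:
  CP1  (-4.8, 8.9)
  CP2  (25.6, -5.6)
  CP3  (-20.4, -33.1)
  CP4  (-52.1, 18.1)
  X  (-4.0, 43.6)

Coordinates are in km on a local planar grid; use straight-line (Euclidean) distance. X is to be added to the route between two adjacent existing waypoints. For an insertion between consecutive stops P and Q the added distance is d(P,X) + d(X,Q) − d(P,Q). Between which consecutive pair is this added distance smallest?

between CP1 and CP2

Added distance for inserting X between each consecutive pair:
CP1–CP2: 58.4 km
CP2–CP3: 82.3 km
CP3–CP4: 72.7 km
Smallest added distance is 58.4 km, inserting between CP1 and CP2.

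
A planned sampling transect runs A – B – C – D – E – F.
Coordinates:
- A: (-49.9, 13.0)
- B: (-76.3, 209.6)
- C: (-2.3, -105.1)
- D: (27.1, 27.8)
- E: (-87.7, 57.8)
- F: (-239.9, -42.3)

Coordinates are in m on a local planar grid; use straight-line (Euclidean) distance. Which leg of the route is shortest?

D–E

Leg distances:
A→B: 198.4 m
B→C: 323.3 m
C→D: 136.1 m
D→E: 118.7 m
E→F: 182.2 m
The shortest leg is D–E at 118.7 m.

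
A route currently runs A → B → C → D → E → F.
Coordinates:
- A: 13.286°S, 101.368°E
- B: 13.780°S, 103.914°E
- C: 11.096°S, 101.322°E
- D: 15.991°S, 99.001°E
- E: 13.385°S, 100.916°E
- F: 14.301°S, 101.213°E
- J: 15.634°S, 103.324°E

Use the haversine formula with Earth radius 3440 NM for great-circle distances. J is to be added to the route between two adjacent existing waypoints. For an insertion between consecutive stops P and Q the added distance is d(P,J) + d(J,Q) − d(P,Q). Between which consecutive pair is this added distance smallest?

Added distance for inserting J between each consecutive pair:
A–B: 146.0 NM
B–C: 191.5 NM
C–D: 223.5 NM
D–E: 253.2 NM
E–F: 283.1 NM
Smallest added distance is 146.0 NM, inserting between A and B.

between A and B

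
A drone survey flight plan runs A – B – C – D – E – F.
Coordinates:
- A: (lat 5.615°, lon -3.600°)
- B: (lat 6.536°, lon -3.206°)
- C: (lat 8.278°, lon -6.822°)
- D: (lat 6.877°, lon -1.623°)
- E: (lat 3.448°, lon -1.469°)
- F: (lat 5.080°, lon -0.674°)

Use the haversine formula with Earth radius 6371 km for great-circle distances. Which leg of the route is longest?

Leg distances:
A→B: 111.3 km
B→C: 443.3 km
C→D: 593.8 km
D→E: 381.7 km
E→F: 201.7 km
The longest leg is C–D at 593.8 km.

C–D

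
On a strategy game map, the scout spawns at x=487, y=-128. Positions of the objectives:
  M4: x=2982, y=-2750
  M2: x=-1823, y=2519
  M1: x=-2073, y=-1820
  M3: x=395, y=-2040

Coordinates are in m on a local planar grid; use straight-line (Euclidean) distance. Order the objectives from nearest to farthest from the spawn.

Distance from the spawn at x=487, y=-128 to each:
M3 x=395, y=-2040: 1914.2 m
M1 x=-2073, y=-1820: 3068.6 m
M2 x=-1823, y=2519: 3513.2 m
M4 x=2982, y=-2750: 3619.4 m

M3, M1, M2, M4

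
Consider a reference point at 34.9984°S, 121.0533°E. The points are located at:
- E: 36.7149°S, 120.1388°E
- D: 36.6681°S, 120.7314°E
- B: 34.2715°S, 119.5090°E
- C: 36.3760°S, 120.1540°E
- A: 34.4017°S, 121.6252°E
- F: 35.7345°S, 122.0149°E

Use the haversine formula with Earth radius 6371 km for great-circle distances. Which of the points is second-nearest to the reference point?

F

Distance to each, sorted:
A: 84.5 km
F: 119.6 km
B: 162.8 km
C: 173.4 km
D: 187.9 km
E: 207.9 km
The second-nearest is F at 119.6 km.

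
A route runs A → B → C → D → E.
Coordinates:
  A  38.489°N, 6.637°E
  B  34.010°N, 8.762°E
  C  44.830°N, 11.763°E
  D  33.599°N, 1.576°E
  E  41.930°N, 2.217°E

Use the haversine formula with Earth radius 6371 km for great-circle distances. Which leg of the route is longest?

Leg distances:
A→B: 533.2 km
B→C: 1230.2 km
C→D: 1523.7 km
D→E: 928.1 km
The longest leg is C–D at 1523.7 km.

C–D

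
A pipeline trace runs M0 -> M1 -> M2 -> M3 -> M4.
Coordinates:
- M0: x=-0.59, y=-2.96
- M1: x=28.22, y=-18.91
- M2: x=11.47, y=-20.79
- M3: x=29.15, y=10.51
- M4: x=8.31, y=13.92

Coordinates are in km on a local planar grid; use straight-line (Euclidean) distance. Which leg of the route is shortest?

Leg distances:
M0→M1: 32.9 km
M1→M2: 16.9 km
M2→M3: 35.9 km
M3→M4: 21.1 km
The shortest leg is M1–M2 at 16.9 km.

M1–M2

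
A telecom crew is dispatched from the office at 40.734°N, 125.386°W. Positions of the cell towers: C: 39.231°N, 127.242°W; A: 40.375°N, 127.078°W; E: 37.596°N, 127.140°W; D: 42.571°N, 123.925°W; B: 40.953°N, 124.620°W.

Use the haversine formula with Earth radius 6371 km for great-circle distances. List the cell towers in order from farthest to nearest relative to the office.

E, D, C, A, B

Computing each great-circle distance from 40.734°N, 125.386°W:
E 37.596°N, 127.140°W: 380.3 km
D 42.571°N, 123.925°W: 237.6 km
C 39.231°N, 127.242°W: 230.1 km
A 40.375°N, 127.078°W: 148.4 km
B 40.953°N, 124.620°W: 68.9 km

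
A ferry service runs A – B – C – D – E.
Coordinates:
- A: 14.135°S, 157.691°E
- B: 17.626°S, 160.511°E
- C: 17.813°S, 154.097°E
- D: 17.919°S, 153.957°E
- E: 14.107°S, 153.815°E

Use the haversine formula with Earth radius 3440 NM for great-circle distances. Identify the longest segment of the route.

B–C

Leg distances:
A→B: 265.4 NM
B→C: 367.0 NM
C→D: 10.2 NM
D→E: 229.0 NM
The longest leg is B–C at 367.0 NM.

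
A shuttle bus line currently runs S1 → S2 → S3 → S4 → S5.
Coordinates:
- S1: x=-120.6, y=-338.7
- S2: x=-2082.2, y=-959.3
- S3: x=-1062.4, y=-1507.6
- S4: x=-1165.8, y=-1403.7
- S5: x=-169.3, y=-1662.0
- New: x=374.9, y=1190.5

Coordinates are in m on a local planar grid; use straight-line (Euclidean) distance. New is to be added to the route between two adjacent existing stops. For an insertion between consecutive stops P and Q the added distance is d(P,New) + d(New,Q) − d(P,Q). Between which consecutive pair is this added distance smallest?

Added distance for inserting New between each consecutive pair:
S1–S2: 2814.9 m
S2–S3: 5164.0 m
S3–S4: 5927.7 m
S4–S5: 4891.7 m
Smallest added distance is 2814.9 m, inserting between S1 and S2.

between S1 and S2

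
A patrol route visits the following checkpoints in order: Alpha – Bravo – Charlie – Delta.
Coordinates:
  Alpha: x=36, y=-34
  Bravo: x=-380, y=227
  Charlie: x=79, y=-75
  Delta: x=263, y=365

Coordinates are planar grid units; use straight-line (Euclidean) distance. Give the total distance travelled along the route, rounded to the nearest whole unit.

Leg distances:
Alpha→Bravo: 491.1  (cumulative 491.1)
Bravo→Charlie: 549.4  (cumulative 1040.5)
Charlie→Delta: 476.9  (cumulative 1517.5)
Total route length ≈ 1517.

1517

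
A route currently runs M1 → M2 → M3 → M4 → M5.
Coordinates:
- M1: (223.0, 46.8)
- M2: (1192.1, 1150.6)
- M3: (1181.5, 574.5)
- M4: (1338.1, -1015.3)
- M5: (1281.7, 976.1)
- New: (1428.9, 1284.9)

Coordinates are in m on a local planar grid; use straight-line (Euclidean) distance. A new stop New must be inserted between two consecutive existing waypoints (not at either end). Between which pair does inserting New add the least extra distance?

between M2 and M3

Added distance for inserting New between each consecutive pair:
M1–M2: 531.7 m
M2–M3: 448.3 m
M3–M4: 1456.7 m
M4–M5: 651.9 m
Smallest added distance is 448.3 m, inserting between M2 and M3.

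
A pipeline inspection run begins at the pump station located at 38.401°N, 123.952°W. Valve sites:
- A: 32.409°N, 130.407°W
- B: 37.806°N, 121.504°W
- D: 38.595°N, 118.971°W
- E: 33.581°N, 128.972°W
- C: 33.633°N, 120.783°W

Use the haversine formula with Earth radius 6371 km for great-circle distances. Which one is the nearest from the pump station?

B

Distances from the pump station (38.401°N, 123.952°W):
B: 224.2 km
D: 434.0 km
C: 601.8 km
E: 700.6 km
A: 886.2 km
The nearest is B at 224.2 km.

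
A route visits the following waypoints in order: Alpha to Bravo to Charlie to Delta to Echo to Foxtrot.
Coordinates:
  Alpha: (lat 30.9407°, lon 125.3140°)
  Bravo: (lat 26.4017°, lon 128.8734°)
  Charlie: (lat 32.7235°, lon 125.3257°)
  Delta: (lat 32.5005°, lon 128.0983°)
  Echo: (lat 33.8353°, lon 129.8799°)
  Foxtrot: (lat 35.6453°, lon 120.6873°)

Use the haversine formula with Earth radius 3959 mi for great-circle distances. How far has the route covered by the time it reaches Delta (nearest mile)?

1029 mi

Leg distances:
Alpha→Bravo: 380.6 mi  (cumulative 380.6 mi)
Bravo→Charlie: 486.0 mi  (cumulative 866.6 mi)
Charlie→Delta: 162.1 mi  (cumulative 1028.7 mi)
Cumulative distance at Delta ≈ 1029 mi.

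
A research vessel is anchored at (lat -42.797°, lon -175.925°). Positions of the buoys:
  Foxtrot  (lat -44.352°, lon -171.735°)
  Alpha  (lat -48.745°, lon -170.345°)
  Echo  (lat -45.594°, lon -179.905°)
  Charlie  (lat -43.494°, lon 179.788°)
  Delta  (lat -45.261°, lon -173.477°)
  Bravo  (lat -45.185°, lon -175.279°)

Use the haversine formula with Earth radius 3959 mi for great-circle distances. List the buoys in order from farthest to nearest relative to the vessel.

Alpha, Echo, Foxtrot, Charlie, Delta, Bravo

Computing each great-circle distance from (lat -42.797°, lon -175.925°):
Alpha (lat -48.745°, lon -170.345°): 490.9 mi
Echo (lat -45.594°, lon -179.905°): 276.0 mi
Foxtrot (lat -44.352°, lon -171.735°): 235.6 mi
Charlie (lat -43.494°, lon 179.788°): 221.4 mi
Delta (lat -45.261°, lon -173.477°): 209.2 mi
Bravo (lat -45.185°, lon -175.279°): 168.1 mi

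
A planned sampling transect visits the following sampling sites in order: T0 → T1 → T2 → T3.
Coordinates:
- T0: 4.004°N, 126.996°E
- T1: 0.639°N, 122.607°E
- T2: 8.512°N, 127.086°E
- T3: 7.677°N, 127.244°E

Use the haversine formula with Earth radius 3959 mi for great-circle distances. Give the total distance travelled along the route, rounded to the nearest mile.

Leg distances:
T0→T1: 381.9 mi  (cumulative 381.9 mi)
T1→T2: 625.3 mi  (cumulative 1007.2 mi)
T2→T3: 58.7 mi  (cumulative 1065.9 mi)
Total route length ≈ 1066 mi.

1066 mi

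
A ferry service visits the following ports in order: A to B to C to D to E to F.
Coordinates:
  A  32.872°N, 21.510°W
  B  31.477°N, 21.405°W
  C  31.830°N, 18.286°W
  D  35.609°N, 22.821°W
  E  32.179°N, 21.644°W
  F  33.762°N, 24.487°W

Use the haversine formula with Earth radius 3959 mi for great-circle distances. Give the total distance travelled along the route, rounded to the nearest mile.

1095 mi

Leg distances:
A→B: 96.6 mi  (cumulative 96.6 mi)
B→C: 185.1 mi  (cumulative 281.6 mi)
C→D: 368.8 mi  (cumulative 650.5 mi)
D→E: 246.4 mi  (cumulative 896.9 mi)
E→F: 197.8 mi  (cumulative 1094.7 mi)
Total route length ≈ 1095 mi.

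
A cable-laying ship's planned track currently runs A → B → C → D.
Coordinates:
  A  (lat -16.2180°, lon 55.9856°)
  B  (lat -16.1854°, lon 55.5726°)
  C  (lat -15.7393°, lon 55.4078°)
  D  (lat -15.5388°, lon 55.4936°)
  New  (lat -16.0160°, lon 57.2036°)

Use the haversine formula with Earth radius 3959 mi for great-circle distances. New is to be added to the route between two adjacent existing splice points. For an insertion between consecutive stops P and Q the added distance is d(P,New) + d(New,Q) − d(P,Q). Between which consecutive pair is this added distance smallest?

Added distance for inserting New between each consecutive pair:
A–B: 163.5 mi
B–C: 197.1 mi
C–D: 224.3 mi
Smallest added distance is 163.5 mi, inserting between A and B.

between A and B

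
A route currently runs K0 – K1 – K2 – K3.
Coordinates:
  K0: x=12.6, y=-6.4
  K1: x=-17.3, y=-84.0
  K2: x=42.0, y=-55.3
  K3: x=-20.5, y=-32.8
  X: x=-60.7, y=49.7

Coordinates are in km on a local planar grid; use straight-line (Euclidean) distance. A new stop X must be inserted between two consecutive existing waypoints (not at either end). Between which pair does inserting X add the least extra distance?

Added distance for inserting X between each consecutive pair:
K0–K1: 149.7 km
K1–K2: 221.6 km
K2–K3: 172.2 km
Smallest added distance is 149.7 km, inserting between K0 and K1.

between K0 and K1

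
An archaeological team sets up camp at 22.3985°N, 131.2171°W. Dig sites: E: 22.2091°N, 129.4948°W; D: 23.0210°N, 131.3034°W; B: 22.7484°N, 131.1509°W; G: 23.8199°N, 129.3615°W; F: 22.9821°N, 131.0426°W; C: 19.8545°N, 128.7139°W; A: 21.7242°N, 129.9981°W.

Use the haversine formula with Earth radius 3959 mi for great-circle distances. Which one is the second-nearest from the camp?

Distance to each, sorted:
B: 24.5 mi
F: 41.8 mi
D: 43.4 mi
A: 90.9 mi
E: 110.9 mi
G: 153.5 mi
C: 238.6 mi
The second-nearest is F at 41.8 mi.

F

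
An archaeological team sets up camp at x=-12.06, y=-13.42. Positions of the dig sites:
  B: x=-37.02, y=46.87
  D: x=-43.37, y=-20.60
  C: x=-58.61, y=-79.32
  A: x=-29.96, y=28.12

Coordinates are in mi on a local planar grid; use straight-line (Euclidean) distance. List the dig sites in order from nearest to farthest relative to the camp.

D, A, B, C

Distance from the camp at x=-12.06, y=-13.42 to each:
D x=-43.37, y=-20.60: 32.1 mi
A x=-29.96, y=28.12: 45.2 mi
B x=-37.02, y=46.87: 65.3 mi
C x=-58.61, y=-79.32: 80.7 mi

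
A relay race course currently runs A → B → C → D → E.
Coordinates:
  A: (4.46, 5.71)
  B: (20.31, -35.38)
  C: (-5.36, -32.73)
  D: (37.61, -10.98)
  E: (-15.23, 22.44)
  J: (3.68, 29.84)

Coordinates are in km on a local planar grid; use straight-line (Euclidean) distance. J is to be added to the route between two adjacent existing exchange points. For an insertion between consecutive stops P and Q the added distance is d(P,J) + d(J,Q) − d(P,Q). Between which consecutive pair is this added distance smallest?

Added distance for inserting J between each consecutive pair:
A–B: 47.4 km
B–C: 104.7 km
C–D: 68.1 km
D–E: 10.9 km
Smallest added distance is 10.9 km, inserting between D and E.

between D and E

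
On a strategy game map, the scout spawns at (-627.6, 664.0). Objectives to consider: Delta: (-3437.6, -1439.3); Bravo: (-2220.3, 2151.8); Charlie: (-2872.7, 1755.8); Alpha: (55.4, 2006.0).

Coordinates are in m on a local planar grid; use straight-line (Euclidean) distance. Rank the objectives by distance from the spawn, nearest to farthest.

Computing each straight-line distance from (-627.6, 664.0):
Alpha (55.4, 2006.0): 1505.8 m
Bravo (-2220.3, 2151.8): 2179.5 m
Charlie (-2872.7, 1755.8): 2496.5 m
Delta (-3437.6, -1439.3): 3510.0 m

Alpha, Bravo, Charlie, Delta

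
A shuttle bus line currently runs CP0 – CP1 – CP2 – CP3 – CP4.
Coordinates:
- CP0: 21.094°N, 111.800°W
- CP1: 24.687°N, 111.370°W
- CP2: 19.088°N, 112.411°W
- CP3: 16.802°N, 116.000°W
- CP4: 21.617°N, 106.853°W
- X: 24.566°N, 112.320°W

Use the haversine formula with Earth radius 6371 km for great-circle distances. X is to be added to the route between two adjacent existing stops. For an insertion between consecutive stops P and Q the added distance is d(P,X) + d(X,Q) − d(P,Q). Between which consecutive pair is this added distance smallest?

Added distance for inserting X between each consecutive pair:
CP0–CP1: 84.7 km
CP1–CP2: 74.4 km
CP2–CP3: 1096.5 km
CP3–CP4: 493.2 km
Smallest added distance is 74.4 km, inserting between CP1 and CP2.

between CP1 and CP2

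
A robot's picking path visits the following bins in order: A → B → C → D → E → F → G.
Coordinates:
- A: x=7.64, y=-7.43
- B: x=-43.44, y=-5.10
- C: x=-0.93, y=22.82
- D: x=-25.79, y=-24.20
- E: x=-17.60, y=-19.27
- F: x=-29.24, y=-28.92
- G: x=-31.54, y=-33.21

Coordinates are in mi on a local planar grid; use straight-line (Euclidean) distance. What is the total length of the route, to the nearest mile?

185 mi

Leg distances:
A→B: 51.1 mi  (cumulative 51.1 mi)
B→C: 50.9 mi  (cumulative 102.0 mi)
C→D: 53.2 mi  (cumulative 155.2 mi)
D→E: 9.6 mi  (cumulative 164.7 mi)
E→F: 15.1 mi  (cumulative 179.9 mi)
F→G: 4.9 mi  (cumulative 184.7 mi)
Total route length ≈ 185 mi.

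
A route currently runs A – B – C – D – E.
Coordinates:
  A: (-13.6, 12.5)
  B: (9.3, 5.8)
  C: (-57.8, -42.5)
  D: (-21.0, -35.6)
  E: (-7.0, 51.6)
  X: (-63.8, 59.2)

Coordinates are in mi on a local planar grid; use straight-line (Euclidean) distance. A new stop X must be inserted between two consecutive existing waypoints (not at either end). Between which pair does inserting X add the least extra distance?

between D and E

Added distance for inserting X between each consecutive pair:
A–B: 135.2 mi
B–C: 109.7 mi
C–D: 168.4 mi
D–E: 73.0 mi
Smallest added distance is 73.0 mi, inserting between D and E.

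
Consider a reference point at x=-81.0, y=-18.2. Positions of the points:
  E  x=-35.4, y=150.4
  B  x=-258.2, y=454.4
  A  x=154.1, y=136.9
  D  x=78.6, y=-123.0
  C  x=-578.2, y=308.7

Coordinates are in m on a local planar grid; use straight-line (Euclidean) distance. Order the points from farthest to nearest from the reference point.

C, B, A, D, E

Computing each straight-line distance from x=-81.0, y=-18.2:
C x=-578.2, y=308.7: 595.0 m
B x=-258.2, y=454.4: 504.7 m
A x=154.1, y=136.9: 281.7 m
D x=78.6, y=-123.0: 190.9 m
E x=-35.4, y=150.4: 174.7 m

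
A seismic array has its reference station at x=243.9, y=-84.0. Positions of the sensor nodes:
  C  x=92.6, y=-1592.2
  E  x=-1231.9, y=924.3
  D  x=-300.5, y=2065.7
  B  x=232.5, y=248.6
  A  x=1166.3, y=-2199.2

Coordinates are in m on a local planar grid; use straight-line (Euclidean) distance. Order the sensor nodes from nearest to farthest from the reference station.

B, C, E, D, A

Distances from the reference station:
B x=232.5, y=248.6: 332.8 m
C x=92.6, y=-1592.2: 1515.8 m
E x=-1231.9, y=924.3: 1787.4 m
D x=-300.5, y=2065.7: 2217.6 m
A x=1166.3, y=-2199.2: 2307.6 m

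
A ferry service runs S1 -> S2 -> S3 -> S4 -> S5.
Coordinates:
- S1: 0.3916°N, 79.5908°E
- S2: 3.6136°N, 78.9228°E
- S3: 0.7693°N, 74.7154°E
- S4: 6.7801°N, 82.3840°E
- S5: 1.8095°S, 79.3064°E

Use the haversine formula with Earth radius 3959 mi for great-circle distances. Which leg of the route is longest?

S3–S4

Leg distances:
S1→S2: 227.4 mi
S2→S3: 350.7 mi
S3→S4: 672.2 mi
S4→S5: 630.3 mi
The longest leg is S3–S4 at 672.2 mi.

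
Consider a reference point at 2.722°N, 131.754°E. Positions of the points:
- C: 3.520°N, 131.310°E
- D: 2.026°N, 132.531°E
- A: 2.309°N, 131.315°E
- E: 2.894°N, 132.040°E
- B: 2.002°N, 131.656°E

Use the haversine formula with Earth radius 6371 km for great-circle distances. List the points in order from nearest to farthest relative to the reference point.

E, A, B, C, D

Distance from the reference point at 2.722°N, 131.754°E to each:
E 2.894°N, 132.040°E: 37.1 km
A 2.309°N, 131.315°E: 67.0 km
B 2.002°N, 131.656°E: 80.8 km
C 3.520°N, 131.310°E: 101.5 km
D 2.026°N, 132.531°E: 115.9 km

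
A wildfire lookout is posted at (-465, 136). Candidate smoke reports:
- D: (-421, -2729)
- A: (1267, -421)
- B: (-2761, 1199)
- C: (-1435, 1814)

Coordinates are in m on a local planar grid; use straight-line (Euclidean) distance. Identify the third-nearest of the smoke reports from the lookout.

B

Distance to each, sorted:
A: 1819.4 m
C: 1938.2 m
B: 2530.1 m
D: 2865.3 m
The third-nearest is B at 2530.1 m.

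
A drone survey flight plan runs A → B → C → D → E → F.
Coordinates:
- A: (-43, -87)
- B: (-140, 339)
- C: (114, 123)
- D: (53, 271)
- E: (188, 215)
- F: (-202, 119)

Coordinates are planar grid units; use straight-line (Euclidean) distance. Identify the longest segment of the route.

A–B

Leg distances:
A→B: 436.9
B→C: 333.4
C→D: 160.1
D→E: 146.2
E→F: 401.6
The longest leg is A–B at 436.9.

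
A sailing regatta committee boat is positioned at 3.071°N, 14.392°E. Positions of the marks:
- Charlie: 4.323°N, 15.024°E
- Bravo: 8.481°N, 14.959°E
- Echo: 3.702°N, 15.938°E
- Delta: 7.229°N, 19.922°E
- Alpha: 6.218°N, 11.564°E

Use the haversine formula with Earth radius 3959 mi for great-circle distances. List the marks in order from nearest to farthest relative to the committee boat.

Charlie, Echo, Alpha, Bravo, Delta

Distances from the committee boat:
Charlie 4.323°N, 15.024°E: 96.9 mi
Echo 3.702°N, 15.938°E: 115.2 mi
Alpha 6.218°N, 11.564°E: 291.9 mi
Bravo 8.481°N, 14.959°E: 375.8 mi
Delta 7.229°N, 19.922°E: 476.8 mi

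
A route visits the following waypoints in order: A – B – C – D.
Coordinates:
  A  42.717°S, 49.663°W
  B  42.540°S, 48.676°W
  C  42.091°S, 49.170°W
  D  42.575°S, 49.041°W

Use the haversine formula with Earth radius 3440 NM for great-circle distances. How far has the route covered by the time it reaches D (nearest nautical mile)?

Leg distances:
A→B: 44.9 NM  (cumulative 44.9 NM)
B→C: 34.8 NM  (cumulative 79.6 NM)
C→D: 29.6 NM  (cumulative 109.2 NM)
Cumulative distance at D ≈ 109 NM.

109 NM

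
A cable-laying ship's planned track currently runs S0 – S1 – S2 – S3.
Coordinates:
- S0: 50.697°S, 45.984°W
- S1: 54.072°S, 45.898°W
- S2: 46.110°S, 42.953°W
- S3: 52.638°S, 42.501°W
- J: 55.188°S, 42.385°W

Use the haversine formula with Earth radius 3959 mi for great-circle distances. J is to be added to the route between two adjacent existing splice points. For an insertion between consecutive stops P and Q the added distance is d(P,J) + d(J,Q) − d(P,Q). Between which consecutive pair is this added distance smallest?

between S1 and S2

Added distance for inserting J between each consecutive pair:
S0–S1: 271.5 mi
S1–S2: 222.7 mi
S2–S3: 352.5 mi
Smallest added distance is 222.7 mi, inserting between S1 and S2.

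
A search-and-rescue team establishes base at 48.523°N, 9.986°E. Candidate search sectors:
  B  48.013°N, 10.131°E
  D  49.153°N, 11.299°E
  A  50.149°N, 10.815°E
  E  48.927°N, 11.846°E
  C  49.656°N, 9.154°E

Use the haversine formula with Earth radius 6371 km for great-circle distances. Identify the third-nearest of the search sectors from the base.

Distances from the base (48.523°N, 9.986°E):
B: 57.7 km
D: 118.9 km
C: 139.8 km
E: 143.6 km
A: 190.5 km
The third-nearest is C at 139.8 km.

C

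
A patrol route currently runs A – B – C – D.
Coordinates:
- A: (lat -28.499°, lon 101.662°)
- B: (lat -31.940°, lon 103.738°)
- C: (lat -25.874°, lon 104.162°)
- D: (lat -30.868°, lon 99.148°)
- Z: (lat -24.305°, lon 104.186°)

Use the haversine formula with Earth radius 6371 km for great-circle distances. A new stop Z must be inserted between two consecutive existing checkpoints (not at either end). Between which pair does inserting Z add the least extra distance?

Added distance for inserting Z between each consecutive pair:
A–B: 948.4 km
B–C: 348.8 km
C–D: 316.1 km
Smallest added distance is 316.1 km, inserting between C and D.

between C and D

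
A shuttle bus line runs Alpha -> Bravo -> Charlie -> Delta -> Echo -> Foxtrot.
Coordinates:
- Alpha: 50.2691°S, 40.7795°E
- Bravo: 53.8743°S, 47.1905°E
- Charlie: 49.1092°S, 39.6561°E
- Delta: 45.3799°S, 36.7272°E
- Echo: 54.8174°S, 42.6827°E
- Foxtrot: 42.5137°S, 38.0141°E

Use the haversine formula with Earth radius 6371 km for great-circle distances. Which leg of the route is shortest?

Charlie–Delta

Leg distances:
Alpha→Bravo: 593.5 km
Bravo→Charlie: 742.8 km
Charlie→Delta: 469.8 km
Delta→Echo: 1131.1 km
Echo→Foxtrot: 1409.6 km
The shortest leg is Charlie–Delta at 469.8 km.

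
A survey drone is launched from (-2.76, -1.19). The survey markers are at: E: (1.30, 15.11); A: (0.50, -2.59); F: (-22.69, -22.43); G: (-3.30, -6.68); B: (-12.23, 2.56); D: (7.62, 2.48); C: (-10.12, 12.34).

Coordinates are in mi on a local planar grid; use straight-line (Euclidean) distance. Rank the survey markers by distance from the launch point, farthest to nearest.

F, E, C, D, B, G, A

Distance from the launch point at (-2.76, -1.19) to each:
F (-22.69, -22.43): 29.1 mi
E (1.30, 15.11): 16.8 mi
C (-10.12, 12.34): 15.4 mi
D (7.62, 2.48): 11.0 mi
B (-12.23, 2.56): 10.2 mi
G (-3.30, -6.68): 5.5 mi
A (0.50, -2.59): 3.5 mi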